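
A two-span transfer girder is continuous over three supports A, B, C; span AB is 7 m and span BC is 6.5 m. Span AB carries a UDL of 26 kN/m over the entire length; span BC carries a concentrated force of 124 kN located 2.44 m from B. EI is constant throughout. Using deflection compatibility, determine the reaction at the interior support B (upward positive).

R_B = 214.9 kN

Take M_B as the redundant. Released structure: two simple spans AB and BC with a hinge at B.
Discontinuity in slope at B on the released structure — sum the simple-span end rotations:
  span AB: UDL 26: wL³/(24EI) = 371.6/EI
  span BC: point load 124 at a = 2.44: Pab(L + b)/(6LEI) = 332.6/EI
  relative rotation θ_0 = (371.6 + 332.6)/EI = 704.2/EI
A unit hogging moment at B produces rotation L₁/(3EI) + L₂/(3EI) = 4.5/EI.
Compatibility: M_B·(L₁+L₂)/(3EI) = θ_0, giving M_B = 156.5 kN·m (hogging).
Span AB, ΣM about A with M_B applied at B: R_B^{AB}·7 = 637 + 156.5, so R_B^{AB} = 113.4 kN and R_A = 182 − 113.4 = 68.64 kN.
Span BC, ΣM about C: R_B^{BC}·6.5 = 503.4 + 156.5, so R_B^{BC} = 101.5 kN and R_C = 124 − 101.5 = 22.47 kN.
R_B = 113.4 + 101.5 = 214.9 kN.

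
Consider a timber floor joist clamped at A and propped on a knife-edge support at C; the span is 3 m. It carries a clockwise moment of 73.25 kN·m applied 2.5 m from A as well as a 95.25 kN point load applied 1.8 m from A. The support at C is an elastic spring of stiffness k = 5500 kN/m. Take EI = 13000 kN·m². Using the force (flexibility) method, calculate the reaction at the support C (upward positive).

Take the reaction at C as the redundant and release it; the primary structure is a cantilever fixed at A.
Free-end deflection of the primary structure under the applied loading (downward +):
  clockwise couple 73.25 at a = 2.5: M₀a(2L − a)/(2EI) = 320.5/EI
  point load 95.25 at a = 1.8: Pa²(3L − a)/(6EI) = 370.3/EI
  δ_0 = 690.8/EI
Tip deflection under a unit load at C: L³/(3EI) = 9/EI.
With EI = 13000 kN·m²: δ_0 = 0.053139 m and δ_{CC} = 0.000692 m/kN.
Compatibility — the spring shortens by R_C/k under the reaction it provides: δ_0 − R_C·δ_{CC} = R_C/k. With 1/k = 0.000182 m/kN, R_C = δ_0 / (δ_{CC} + 1/k) = 0.053139 / (0.000692 + 0.000182) = 60.79 kN.

R_C = 60.79 kN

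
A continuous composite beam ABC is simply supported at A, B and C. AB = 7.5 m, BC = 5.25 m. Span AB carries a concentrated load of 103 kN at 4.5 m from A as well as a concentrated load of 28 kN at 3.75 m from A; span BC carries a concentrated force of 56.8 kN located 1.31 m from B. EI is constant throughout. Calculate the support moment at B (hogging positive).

Take M_B as the redundant. Released structure: two simple spans AB and BC with a hinge at B.
Discontinuity in slope at B on the released structure — sum the simple-span end rotations:
  span AB: point load 103 at a = 4.5: Pab(L + a)/(6LEI) = 370.8/EI
  span AB: point load 28 at a = 3.75: Pab(L + a)/(6LEI) = 98.44/EI
  span BC: point load 56.8 at a = 1.31: Pab(L + b)/(6LEI) = 85.53/EI
  relative rotation θ_0 = (469.2 + 85.53)/EI = 554.8/EI
A unit hogging moment at B produces rotation L₁/(3EI) + L₂/(3EI) = 4.25/EI.
Compatibility: M_B·(L₁+L₂)/(3EI) = θ_0, giving M_B = 130.5 kN·m (hogging).

M_B = 130.5 kN·m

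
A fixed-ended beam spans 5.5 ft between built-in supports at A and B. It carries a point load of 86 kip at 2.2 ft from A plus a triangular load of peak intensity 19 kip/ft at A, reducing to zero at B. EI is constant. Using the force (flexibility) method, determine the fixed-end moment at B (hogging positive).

Release both end moments; the primary structure is a simply-supported span AB with redundants M_A and M_B.
Simple-span end rotations at A and B under the given loads:
  at A: point load 86 at a = 2.2: Pab(L + b)/(6LEI) = 166.5/EI
  at B: point load 86 at a = 2.2: Pab(L + a)/(6LEI) = 145.7/EI
  at A: triangular load, peak 19: w₀L³/(45EI) = 70.25/EI
  at B: triangular load, peak 19: 7w₀L³/(360EI) = 61.47/EI
  θ_A0 = 236.7/EI,  θ_B0 = 207.2/EI
Flexibility coefficients: a unit moment at one end gives L/(3EI) there and L/(6EI) at the far end, so f₁₁ = f₂₂ = 1.833/EI and f₁₂ = f₂₁ = 0.9167/EI.
Compatibility — zero rotation at each built-in end:
  1.833 M_A + 0.9167 M_B = 236.7
  0.9167 M_A + 1.833 M_B = 207.2
Solving the pair gives M_A = 96.85 kip·ft and M_B = 64.57 kip·ft (hogging).

M_B = 64.57 kip·ft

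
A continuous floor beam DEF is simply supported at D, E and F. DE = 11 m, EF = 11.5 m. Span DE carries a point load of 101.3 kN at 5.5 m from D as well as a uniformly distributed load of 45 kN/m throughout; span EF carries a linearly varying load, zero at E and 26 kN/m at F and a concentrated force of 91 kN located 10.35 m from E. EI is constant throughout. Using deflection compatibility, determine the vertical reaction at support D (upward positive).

Release continuity at E by inserting a hinge; the redundant is the internal moment M_E. The primary structure is two simply-supported spans DE and EF.
Rotations at E on the released spans (each span's end-slope, ×1/EI):
  span DE: point load 101.3 at a = 5.5: Pab(L + a)/(6LEI) = 766.1/EI
  span DE: UDL 45: wL³/(24EI) = 2496/EI
  span EF: triangular load, peak 26: 7w₀L³/(360EI) = 768.9/EI
  span EF: point load 91 at a = 10.35: Pab(L + b)/(6LEI) = 198.6/EI
  relative rotation θ_0 = (3262 + 967.5)/EI = 4229/EI
A unit hogging moment at E produces rotation L₁/(3EI) + L₂/(3EI) = 7.5/EI.
Compatibility: M_E·(L₁+L₂)/(3EI) = θ_0, giving M_E = 563.9 kN·m (hogging).
Span DE, ΣM about D with M_E applied at E: R_E^{DE}·11 = 3280 + 563.9, so R_E^{DE} = 349.4 kN and R_D = 596.3 − 349.4 = 246.9 kN.

R_D = 246.9 kN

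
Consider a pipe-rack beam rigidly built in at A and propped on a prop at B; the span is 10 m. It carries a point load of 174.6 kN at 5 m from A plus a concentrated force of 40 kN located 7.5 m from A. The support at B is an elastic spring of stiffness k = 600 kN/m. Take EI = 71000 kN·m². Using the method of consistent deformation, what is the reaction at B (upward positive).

R_B = 58.95 kN

Release the roller at B. Primary structure: cantilever fixed at A.
Deflection at B on the released cantilever, summing each load's contribution:
  point load 174.6 at a = 5: Pa²(3L − a)/(6EI) = 18188/EI
  point load 40 at a = 7.5: Pa²(3L − a)/(6EI) = 8438/EI
  δ_0 = 26625/EI
Tip deflection under a unit load at B: L³/(3EI) = 333.3/EI.
With EI = 71000 kN·m²: δ_0 = 0.375 m and δ_{BB} = 0.004695 m/kN.
Compatibility — the spring shortens by R_B/k under the reaction it provides: δ_0 − R_B·δ_{BB} = R_B/k. With 1/k = 0.001667 m/kN, R_B = δ_0 / (δ_{BB} + 1/k) = 0.375 / (0.004695 + 0.001667) = 58.95 kN.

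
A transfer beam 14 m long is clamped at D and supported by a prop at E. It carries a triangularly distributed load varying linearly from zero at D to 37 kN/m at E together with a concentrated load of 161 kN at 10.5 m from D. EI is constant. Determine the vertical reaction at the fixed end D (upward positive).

R_D = 175.7 kN

Remove the prop at E; the released (primary) structure is a cantilever built in at D.
Deflection at E on the released cantilever, summing each load's contribution:
  triangular load, peak 37 at the free end: 11w₀L⁴/(120EI) = 130294/EI
  point load 161 at a = 10.5: Pa²(3L − a)/(6EI) = 93189/EI
  δ_0 = 223483/EI
Tip deflection under a unit load at E: L³/(3EI) = 914.7/EI.
Compatibility at E: δ_0 − R_E·δ_{EE} = 0, so R_E = 223483/914.7 = 244.3 kN.
Vertical equilibrium: R_D = ΣP − R_E = 420 − 244.3 = 175.7 kN.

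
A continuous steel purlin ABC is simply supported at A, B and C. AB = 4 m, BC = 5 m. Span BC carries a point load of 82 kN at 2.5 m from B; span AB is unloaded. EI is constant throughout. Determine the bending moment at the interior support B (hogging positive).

Take M_B as the redundant. Released structure: two simple spans AB and BC with a hinge at B.
End slopes at the hinge B, treating each span as simply supported:
  span BC: point load 82 at a = 2.5: Pab(L + b)/(6LEI) = 128.1/EI
  relative rotation θ_0 = (0 + 128.1)/EI = 128.1/EI
A unit hogging moment at B produces rotation L₁/(3EI) + L₂/(3EI) = 3/EI.
Compatibility: M_B·(L₁+L₂)/(3EI) = θ_0, giving M_B = 42.71 kN·m (hogging).

M_B = 42.71 kN·m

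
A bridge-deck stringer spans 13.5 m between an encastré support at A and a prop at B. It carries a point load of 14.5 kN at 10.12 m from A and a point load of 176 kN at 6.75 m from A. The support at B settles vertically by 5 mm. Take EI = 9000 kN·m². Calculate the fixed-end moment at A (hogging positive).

M_A = 469.2 kN·m

Remove the prop at B; the released (primary) structure is a cantilever built in at A.
Primary-structure tip deflection at B by superposition:
  point load 14.5 at a = 10.12: Pa²(3L − a)/(6EI) = 7519/EI
  point load 176 at a = 6.75: Pa²(3L − a)/(6EI) = 45107/EI
  δ_0 = 52626/EI
Flexibility coefficient — unit upward force at B: δ_{BB} = L³/(3EI) = 820.1/EI.
With EI = 9000 kN·m²: δ_0 = 5.8473 m and δ_{BB} = 0.091125 m/kN.
Compatibility — the beam at B must follow the support down by 0.005 m: δ_0 − R_B·δ_{BB} = 0.005, so R_B = (5.8473 − 0.005)/0.091125 = 64.11 kN.
Moment equilibrium about A: M_A = Σ(load moments about A) − R_B·L = 1335 − 64.11×13.5 = 469.2 kN·m.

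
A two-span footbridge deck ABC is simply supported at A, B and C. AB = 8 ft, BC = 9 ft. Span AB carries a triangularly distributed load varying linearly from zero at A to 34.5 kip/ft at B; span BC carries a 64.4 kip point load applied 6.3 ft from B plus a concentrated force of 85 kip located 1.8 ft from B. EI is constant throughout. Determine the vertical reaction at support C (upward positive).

R_C = 43.25 kip

Take M_B as the redundant. Released structure: two simple spans AB and BC with a hinge at B.
Discontinuity in slope at B on the released structure — sum the simple-span end rotations:
  span AB: triangular load, peak 34.5: w₀L³/(45EI) = 392.5/EI
  span BC: point load 64.4 at a = 6.3: Pab(L + b)/(6LEI) = 237.3/EI
  span BC: point load 85 at a = 1.8: Pab(L + b)/(6LEI) = 330.5/EI
  relative rotation θ_0 = (392.5 + 567.8)/EI = 960.4/EI
A unit hogging moment at B produces rotation L₁/(3EI) + L₂/(3EI) = 5.667/EI.
Compatibility: M_B·(L₁+L₂)/(3EI) = θ_0, giving M_B = 169.5 kip·ft (hogging).
Span BC, ΣM about C: R_B^{BC}·9 = 785.9 + 169.5, so R_B^{BC} = 106.2 kip and R_C = 149.4 − 106.2 = 43.25 kip.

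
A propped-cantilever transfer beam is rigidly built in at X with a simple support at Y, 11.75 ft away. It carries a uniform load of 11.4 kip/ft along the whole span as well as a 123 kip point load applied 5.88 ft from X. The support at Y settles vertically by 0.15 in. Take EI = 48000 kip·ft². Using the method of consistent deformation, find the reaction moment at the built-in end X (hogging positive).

M_X = 480.7 kip·ft

Remove the prop at Y; the released (primary) structure is a cantilever built in at X.
Free-end deflection of the primary structure under the applied loading (downward +):
  UDL 11.4: wL⁴/(8EI) = 27162/EI
  point load 123 at a = 5.88: Pa²(3L − a)/(6EI) = 20817/EI
  δ_0 = 47979/EI
Flexibility coefficient — unit upward force at Y: δ_{YY} = L³/(3EI) = 540.7/EI.
With EI = 48000 kip·ft²: δ_0 = 0.99956 ft and δ_{YY} = 0.011266 ft/kip.
Compatibility — the beam at Y must follow the support down by 0.0125 ft: δ_0 − R_Y·δ_{YY} = 0.0125, so R_Y = (0.99956 − 0.0125)/0.011266 = 87.62 kip.
Moment equilibrium about X: M_X = Σ(load moments about X) − R_Y·L = 1510 − 87.62×11.75 = 480.7 kip·ft.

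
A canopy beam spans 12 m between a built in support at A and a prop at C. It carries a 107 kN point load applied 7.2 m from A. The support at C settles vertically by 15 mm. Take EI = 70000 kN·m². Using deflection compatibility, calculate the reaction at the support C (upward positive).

R_C = 44.4 kN

Take the reaction at C as the redundant and release it; the primary structure is a cantilever fixed at A.
Free-end deflection of the primary structure under the applied loading (downward +):
  point load 107 at a = 7.2: Pa²(3L − a)/(6EI) = 26625/EI
Tip deflection under a unit load at C: L³/(3EI) = 576/EI.
With EI = 70000 kN·m²: δ_0 = 0.38036 m and δ_{CC} = 0.008229 m/kN.
Compatibility — the beam at C must follow the support down by 0.015 m: δ_0 − R_C·δ_{CC} = 0.015, so R_C = (0.38036 − 0.015)/0.008229 = 44.4 kN.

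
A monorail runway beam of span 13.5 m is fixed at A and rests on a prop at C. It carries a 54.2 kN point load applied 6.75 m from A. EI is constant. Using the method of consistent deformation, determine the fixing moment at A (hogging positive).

Take the reaction at C as the redundant and release it; the primary structure is a cantilever fixed at A.
Downward deflection at the released point C due to the loads:
  point load 54.2 at a = 6.75: Pa²(3L − a)/(6EI) = 13891/EI
Flexibility coefficient — unit upward force at C: δ_{CC} = L³/(3EI) = 820.1/EI.
Compatibility at C: δ_0 − R_C·δ_{CC} = 0, so R_C = 13891/820.1 = 16.94 kN.
Moment equilibrium about A: M_A = Σ(load moments about A) − R_C·L = 365.9 − 16.94×13.5 = 137.2 kN·m.

M_A = 137.2 kN·m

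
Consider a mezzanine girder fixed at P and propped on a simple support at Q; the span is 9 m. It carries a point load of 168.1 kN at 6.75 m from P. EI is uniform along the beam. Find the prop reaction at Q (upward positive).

R_Q = 106.4 kN

Release the roller at Q. Primary structure: cantilever fixed at P.
Primary-structure tip deflection at Q by superposition:
  point load 168.1 at a = 6.75: Pa²(3L − a)/(6EI) = 25849/EI
Tip deflection under a unit load at Q: L³/(3EI) = 243/EI.
The prop prevents deflection at Q: R_Q = δ_0/δ_{QQ} = 25849/243 = 106.4 kN.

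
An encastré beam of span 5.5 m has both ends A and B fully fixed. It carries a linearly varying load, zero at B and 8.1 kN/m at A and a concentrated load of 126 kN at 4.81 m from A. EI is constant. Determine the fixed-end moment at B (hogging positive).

M_B = 74.66 kN·m

Take the two fixed-end moments M_A, M_B as redundants; the released structure is the simple span AB.
End rotations of the released simple span under the applied load (×1/EI):
  at A: triangular load, peak 8.1: w₀L³/(45EI) = 29.95/EI
  at B: triangular load, peak 8.1: 7w₀L³/(360EI) = 26.2/EI
  at A: point load 126 at a = 4.81: Pab(L + b)/(6LEI) = 78.44/EI
  at B: point load 126 at a = 4.81: Pab(L + a)/(6LEI) = 130.7/EI
  θ_A0 = 108.4/EI,  θ_B0 = 156.9/EI
Flexibility coefficients: a unit moment at one end gives L/(3EI) there and L/(6EI) at the far end, so f₁₁ = f₂₂ = 1.833/EI and f₁₂ = f₂₁ = 0.9167/EI.
Compatibility — zero rotation at each built-in end:
  1.833 M_A + 0.9167 M_B = 108.4
  0.9167 M_A + 1.833 M_B = 156.9
Solving the pair gives M_A = 21.79 kN·m and M_B = 74.66 kN·m (hogging).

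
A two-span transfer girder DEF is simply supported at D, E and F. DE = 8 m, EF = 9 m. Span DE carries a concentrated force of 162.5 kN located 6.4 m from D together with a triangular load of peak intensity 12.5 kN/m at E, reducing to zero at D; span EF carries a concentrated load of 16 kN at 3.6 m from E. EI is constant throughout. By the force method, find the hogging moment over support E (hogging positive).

Insert a hinge at E; M_E is the redundant, and each span becomes simply supported.
End slopes at the hinge E, treating each span as simply supported:
  span DE: point load 162.5 at a = 6.4: Pab(L + a)/(6LEI) = 499.2/EI
  span DE: triangular load, peak 12.5: w₀L³/(45EI) = 142.2/EI
  span EF: point load 16 at a = 3.6: Pab(L + b)/(6LEI) = 82.94/EI
  relative rotation θ_0 = (641.4 + 82.94)/EI = 724.4/EI
A unit hogging moment at E produces rotation L₁/(3EI) + L₂/(3EI) = 5.667/EI.
Compatibility: M_E·(L₁+L₂)/(3EI) = θ_0, giving M_E = 127.8 kN·m (hogging).

M_E = 127.8 kN·m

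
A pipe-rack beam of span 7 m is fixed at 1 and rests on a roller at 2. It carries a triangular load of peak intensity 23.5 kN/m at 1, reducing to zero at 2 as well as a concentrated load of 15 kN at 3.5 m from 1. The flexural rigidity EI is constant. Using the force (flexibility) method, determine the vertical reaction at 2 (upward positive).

Take the reaction at 2 as the redundant and release it; the primary structure is a cantilever fixed at 1.
Free-end deflection of the primary structure under the applied loading (downward +):
  triangular load, peak 23.5 at the fixed end: w₀L⁴/(30EI) = 1881/EI
  point load 15 at a = 3.5: Pa²(3L − a)/(6EI) = 535.9/EI
  δ_0 = 2417/EI
Flexibility coefficient — unit upward force at 2: δ_{22} = L³/(3EI) = 114.3/EI.
The prop prevents deflection at 2: R_2 = δ_0/δ_{22} = 2417/114.3 = 21.14 kN.

R_2 = 21.14 kN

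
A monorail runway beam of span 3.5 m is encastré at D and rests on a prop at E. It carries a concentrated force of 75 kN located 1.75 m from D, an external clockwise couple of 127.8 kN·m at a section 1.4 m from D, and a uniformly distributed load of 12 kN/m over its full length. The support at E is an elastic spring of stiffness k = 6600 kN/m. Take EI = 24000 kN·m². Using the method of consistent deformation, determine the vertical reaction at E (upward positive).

Remove the prop at E; the released (primary) structure is a cantilever built in at D.
Deflection at E on the released cantilever, summing each load's contribution:
  point load 75 at a = 1.75: Pa²(3L − a)/(6EI) = 335/EI
  clockwise couple 127.8 at a = 1.4: M₀a(2L − a)/(2EI) = 501/EI
  UDL 12: wL⁴/(8EI) = 225.1/EI
  δ_0 = 1061/EI
Flexibility coefficient — unit upward force at E: δ_{EE} = L³/(3EI) = 14.29/EI.
With EI = 24000 kN·m²: δ_0 = 0.04421 m and δ_{EE} = 0.000595 m/kN.
Compatibility — the spring shortens by R_E/k under the reaction it provides: δ_0 − R_E·δ_{EE} = R_E/k. With 1/k = 0.000152 m/kN, R_E = δ_0 / (δ_{EE} + 1/k) = 0.04421 / (0.000595 + 0.000152) = 59.18 kN.

R_E = 59.18 kN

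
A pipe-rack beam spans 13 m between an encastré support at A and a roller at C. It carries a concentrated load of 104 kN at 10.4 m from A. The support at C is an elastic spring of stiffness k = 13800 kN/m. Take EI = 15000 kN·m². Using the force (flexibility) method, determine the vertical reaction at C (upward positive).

Release the roller at C. Primary structure: cantilever fixed at A.
Primary-structure tip deflection at C by superposition:
  point load 104 at a = 10.4: Pa²(3L − a)/(6EI) = 53619/EI
Flexibility coefficient — unit upward force at C: δ_{CC} = L³/(3EI) = 732.3/EI.
With EI = 15000 kN·m²: δ_0 = 3.5746 m and δ_{CC} = 0.048822 m/kN.
Compatibility — the spring shortens by R_C/k under the reaction it provides: δ_0 − R_C·δ_{CC} = R_C/k. With 1/k = 0.000072 m/kN, R_C = δ_0 / (δ_{CC} + 1/k) = 3.5746 / (0.048822 + 0.000072) = 73.11 kN.

R_C = 73.11 kN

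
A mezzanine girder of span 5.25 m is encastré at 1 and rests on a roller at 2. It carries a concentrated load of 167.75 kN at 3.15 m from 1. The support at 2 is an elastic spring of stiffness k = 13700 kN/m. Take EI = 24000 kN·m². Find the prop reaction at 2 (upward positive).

Release the roller at 2. Primary structure: cantilever fixed at 1.
Downward deflection at the released point 2 due to the loads:
  point load 167.75 at a = 3.15: Pa²(3L − a)/(6EI) = 3495/EI
Flexibility coefficient — unit upward force at 2: δ_{22} = L³/(3EI) = 48.23/EI.
With EI = 24000 kN·m²: δ_0 = 0.14564 m and δ_{22} = 0.00201 m/kN.
Compatibility — the spring shortens by R_2/k under the reaction it provides: δ_0 − R_2·δ_{22} = R_2/k. With 1/k = 0.000073 m/kN, R_2 = δ_0 / (δ_{22} + 1/k) = 0.14564 / (0.00201 + 0.000073) = 69.93 kN.

R_2 = 69.93 kN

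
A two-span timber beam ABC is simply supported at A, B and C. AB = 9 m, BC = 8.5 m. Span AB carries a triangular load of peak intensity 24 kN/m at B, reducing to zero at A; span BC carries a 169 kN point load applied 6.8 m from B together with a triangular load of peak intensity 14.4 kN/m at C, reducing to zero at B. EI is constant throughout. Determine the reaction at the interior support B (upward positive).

Take M_B as the redundant. Released structure: two simple spans AB and BC with a hinge at B.
Rotations at B on the released spans (each span's end-slope, ×1/EI):
  span AB: triangular load, peak 24: w₀L³/(45EI) = 388.8/EI
  span BC: point load 169 at a = 6.8: Pab(L + b)/(6LEI) = 390.7/EI
  span BC: triangular load, peak 14.4: 7w₀L³/(360EI) = 172/EI
  relative rotation θ_0 = (388.8 + 562.7)/EI = 951.5/EI
A unit hogging moment at B produces rotation L₁/(3EI) + L₂/(3EI) = 5.833/EI.
Compatibility: M_B·(L₁+L₂)/(3EI) = θ_0, giving M_B = 163.1 kN·m (hogging).
Span AB, ΣM about A with M_B applied at B: R_B^{AB}·9 = 648 + 163.1, so R_B^{AB} = 90.12 kN and R_A = 108 − 90.12 = 17.88 kN.
Span BC, ΣM about C: R_B^{BC}·8.5 = 460.7 + 163.1, so R_B^{BC} = 73.39 kN and R_C = 230.2 − 73.39 = 156.8 kN.
R_B = 90.12 + 73.39 = 163.5 kN.

R_B = 163.5 kN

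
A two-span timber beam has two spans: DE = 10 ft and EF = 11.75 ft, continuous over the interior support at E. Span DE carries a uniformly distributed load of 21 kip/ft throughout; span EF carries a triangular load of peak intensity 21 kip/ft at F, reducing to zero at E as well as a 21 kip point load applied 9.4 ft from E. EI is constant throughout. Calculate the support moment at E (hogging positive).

M_E = 224.9 kip·ft

Release continuity at E by inserting a hinge; the redundant is the internal moment M_E. The primary structure is two simply-supported spans DE and EF.
Rotations at E on the released spans (each span's end-slope, ×1/EI):
  span DE: UDL 21: wL³/(24EI) = 875/EI
  span EF: triangular load, peak 21: 7w₀L³/(360EI) = 662.4/EI
  span EF: point load 21 at a = 9.4: Pab(L + b)/(6LEI) = 92.78/EI
  relative rotation θ_0 = (875 + 755.2)/EI = 1630/EI
A unit hogging moment at E produces rotation L₁/(3EI) + L₂/(3EI) = 7.25/EI.
Compatibility: M_E·(L₁+L₂)/(3EI) = θ_0, giving M_E = 224.9 kip·ft (hogging).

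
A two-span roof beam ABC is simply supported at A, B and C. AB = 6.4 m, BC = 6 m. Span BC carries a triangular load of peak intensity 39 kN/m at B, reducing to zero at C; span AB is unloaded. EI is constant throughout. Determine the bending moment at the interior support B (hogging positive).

Insert a hinge at B; M_B is the redundant, and each span becomes simply supported.
Rotations at B on the released spans (each span's end-slope, ×1/EI):
  span BC: triangular load, peak 39: w₀L³/(45EI) = 187.2/EI
  relative rotation θ_0 = (0 + 187.2)/EI = 187.2/EI
A unit hogging moment at B produces rotation L₁/(3EI) + L₂/(3EI) = 4.133/EI.
Compatibility: M_B·(L₁+L₂)/(3EI) = θ_0, giving M_B = 45.29 kN·m (hogging).

M_B = 45.29 kN·m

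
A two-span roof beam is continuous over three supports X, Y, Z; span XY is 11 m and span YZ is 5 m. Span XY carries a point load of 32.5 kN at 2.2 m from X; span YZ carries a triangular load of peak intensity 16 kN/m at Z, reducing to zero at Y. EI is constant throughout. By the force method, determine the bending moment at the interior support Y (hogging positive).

M_Y = 30.89 kN·m

Release continuity at Y by inserting a hinge; the redundant is the internal moment M_Y. The primary structure is two simply-supported spans XY and YZ.
Rotations at Y on the released spans (each span's end-slope, ×1/EI):
  span XY: point load 32.5 at a = 2.2: Pab(L + a)/(6LEI) = 125.8/EI
  span YZ: triangular load, peak 16: 7w₀L³/(360EI) = 38.89/EI
  relative rotation θ_0 = (125.8 + 38.89)/EI = 164.7/EI
A unit hogging moment at Y produces rotation L₁/(3EI) + L₂/(3EI) = 5.333/EI.
Slope continuity at Y: θ_0 = M_Y·5.333/EI, so M_Y = 164.7/5.333 = 30.89 kN·m (hogging).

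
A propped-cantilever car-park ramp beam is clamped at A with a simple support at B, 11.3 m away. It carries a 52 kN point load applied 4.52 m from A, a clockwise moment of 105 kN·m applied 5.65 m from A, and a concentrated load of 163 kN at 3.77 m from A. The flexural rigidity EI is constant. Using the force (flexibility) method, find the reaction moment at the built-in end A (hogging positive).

M_A = 440.9 kN·m

Choose R_B as the redundant. The primary structure is the cantilever fixed at A.
Primary-structure tip deflection at B by superposition:
  point load 52 at a = 4.52: Pa²(3L − a)/(6EI) = 5202/EI
  clockwise couple 105 at a = 5.65: M₀a(2L − a)/(2EI) = 5028/EI
  point load 163 at a = 3.77: Pa²(3L − a)/(6EI) = 11634/EI
  δ_0 = 21864/EI
Tip deflection under a unit load at B: L³/(3EI) = 481/EI.
Compatibility at B: δ_0 − R_B·δ_{BB} = 0, so R_B = 21864/481 = 45.46 kN.
Moment equilibrium about A: M_A = Σ(load moments about A) − R_B·L = 954.5 − 45.46×11.3 = 440.9 kN·m.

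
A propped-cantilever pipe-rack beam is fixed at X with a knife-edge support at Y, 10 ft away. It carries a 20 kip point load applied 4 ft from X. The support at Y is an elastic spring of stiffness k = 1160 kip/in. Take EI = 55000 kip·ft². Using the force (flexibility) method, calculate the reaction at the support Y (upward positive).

Remove the prop at Y; the released (primary) structure is a cantilever built in at X.
Deflection at Y on the released cantilever, summing each load's contribution:
  point load 20 at a = 4: Pa²(3L − a)/(6EI) = 1387/EI
Tip deflection under a unit load at Y: L³/(3EI) = 333.3/EI.
With EI = 55000 kip·ft²: δ_0 = 0.025212 ft and δ_{YY} = 0.006061 ft/kip.
Compatibility — the spring shortens by R_Y/k under the reaction it provides: δ_0 − R_Y·δ_{YY} = R_Y/k. With 1/k = 1/(1160×12) ft/kip = 0.000072 ft/kip, R_Y = δ_0 / (δ_{YY} + 1/k) = 0.025212 / (0.006061 + 0.000072) = 4.111 kip.

R_Y = 4.111 kip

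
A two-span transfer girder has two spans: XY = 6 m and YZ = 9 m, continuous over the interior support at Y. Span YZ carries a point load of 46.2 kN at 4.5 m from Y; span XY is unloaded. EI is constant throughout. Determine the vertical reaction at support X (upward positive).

Take M_Y as the redundant. Released structure: two simple spans XY and YZ with a hinge at Y.
Rotations at Y on the released spans (each span's end-slope, ×1/EI):
  span YZ: point load 46.2 at a = 4.5: Pab(L + b)/(6LEI) = 233.9/EI
  relative rotation θ_0 = (0 + 233.9)/EI = 233.9/EI
A unit hogging moment at Y produces rotation L₁/(3EI) + L₂/(3EI) = 5/EI.
Slope continuity at Y: θ_0 = M_Y·5/EI, so M_Y = 233.9/5 = 46.78 kN·m (hogging).
Span XY, ΣM about X with M_Y applied at Y: R_Y^{XY}·6 = 0 + 46.78, so R_Y^{XY} = 7.796 kN and R_X = 0 − 7.796 = -7.796 kN.

R_X = -7.796 kN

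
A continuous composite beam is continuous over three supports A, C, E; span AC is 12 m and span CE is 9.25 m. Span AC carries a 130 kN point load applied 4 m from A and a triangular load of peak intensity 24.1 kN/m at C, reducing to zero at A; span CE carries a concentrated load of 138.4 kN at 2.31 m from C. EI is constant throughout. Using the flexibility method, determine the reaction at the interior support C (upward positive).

R_C = 311.1 kN

Insert a hinge at C; M_C is the redundant, and each span becomes simply supported.
Discontinuity in slope at C on the released structure — sum the simple-span end rotations:
  span AC: point load 130 at a = 4: Pab(L + a)/(6LEI) = 924.4/EI
  span AC: triangular load, peak 24.1: w₀L³/(45EI) = 925.4/EI
  span CE: point load 138.4 at a = 2.31: Pab(L + b)/(6LEI) = 647.2/EI
  relative rotation θ_0 = (1850 + 647.2)/EI = 2497/EI
A unit hogging moment at C produces rotation L₁/(3EI) + L₂/(3EI) = 7.083/EI.
Compatibility: M_C·(L₁+L₂)/(3EI) = θ_0, giving M_C = 352.5 kN·m (hogging).
Span AC, ΣM about A with M_C applied at C: R_C^{AC}·12 = 1677 + 352.5, so R_C^{AC} = 169.1 kN and R_A = 274.6 − 169.1 = 105.5 kN.
Span CE, ΣM about E: R_C^{CE}·9.25 = 960.5 + 352.5, so R_C^{CE} = 141.9 kN and R_E = 138.4 − 141.9 = -3.549 kN.
R_C = 169.1 + 141.9 = 311.1 kN.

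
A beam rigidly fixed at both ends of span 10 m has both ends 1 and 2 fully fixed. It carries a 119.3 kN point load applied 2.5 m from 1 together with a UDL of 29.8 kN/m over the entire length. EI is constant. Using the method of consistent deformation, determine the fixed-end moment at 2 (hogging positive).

Take the two fixed-end moments M_1, M_2 as redundants; the released structure is the simple span 12.
Simple-span end rotations at 1 and 2 under the given loads:
  at 1: point load 119.3 at a = 2.5: Pab(L + b)/(6LEI) = 652.4/EI
  at 2: point load 119.3 at a = 2.5: Pab(L + a)/(6LEI) = 466/EI
  at 1: UDL 29.8: wL³/(24EI) = 1242/EI
  at 2: UDL 29.8: wL³/(24EI) = 1242/EI
  θ_10 = 1894/EI,  θ_20 = 1708/EI
Flexibility coefficients: a unit moment at one end gives L/(3EI) there and L/(6EI) at the far end, so f₁₁ = f₂₂ = 3.333/EI and f₁₂ = f₂₁ = 1.667/EI.
Compatibility — zero rotation at each built-in end:
  3.333 M_1 + 1.667 M_2 = 1894
  1.667 M_1 + 3.333 M_2 = 1708
Solving the pair gives M_1 = 416.1 kN·m and M_2 = 304.3 kN·m (hogging).

M_2 = 304.3 kN·m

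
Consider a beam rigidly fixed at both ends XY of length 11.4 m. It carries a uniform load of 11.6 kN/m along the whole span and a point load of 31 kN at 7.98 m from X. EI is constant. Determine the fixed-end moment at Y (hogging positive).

M_Y = 177.6 kN·m

Take the two fixed-end moments M_X, M_Y as redundants; the released structure is the simple span XY.
On the primary (simply-supported) span, the end slopes from the loading are:
  at X: UDL 11.6: wL³/(24EI) = 716.1/EI
  at Y: UDL 11.6: wL³/(24EI) = 716.1/EI
  at X: point load 31 at a = 7.98: Pab(L + b)/(6LEI) = 183.3/EI
  at Y: point load 31 at a = 7.98: Pab(L + a)/(6LEI) = 239.7/EI
  θ_X0 = 899.4/EI,  θ_Y0 = 955.8/EI
Flexibility coefficients: a unit moment at one end gives L/(3EI) there and L/(6EI) at the far end, so f₁₁ = f₂₂ = 3.8/EI and f₁₂ = f₂₁ = 1.9/EI.
Compatibility — zero rotation at each built-in end:
  3.8 M_X + 1.9 M_Y = 899.4
  1.9 M_X + 3.8 M_Y = 955.8
Solving the pair gives M_X = 147.9 kN·m and M_Y = 177.6 kN·m (hogging).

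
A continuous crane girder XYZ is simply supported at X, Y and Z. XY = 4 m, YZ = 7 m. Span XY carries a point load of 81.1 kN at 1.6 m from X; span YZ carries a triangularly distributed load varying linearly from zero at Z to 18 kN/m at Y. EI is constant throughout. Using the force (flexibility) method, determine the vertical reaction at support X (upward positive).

R_X = 34.35 kN

Release continuity at Y by inserting a hinge; the redundant is the internal moment M_Y. The primary structure is two simply-supported spans XY and YZ.
Rotations at Y on the released spans (each span's end-slope, ×1/EI):
  span XY: point load 81.1 at a = 1.6: Pab(L + a)/(6LEI) = 72.67/EI
  span YZ: triangular load, peak 18: w₀L³/(45EI) = 137.2/EI
  relative rotation θ_0 = (72.67 + 137.2)/EI = 209.9/EI
A unit hogging moment at Y produces rotation L₁/(3EI) + L₂/(3EI) = 3.667/EI.
Compatibility: M_Y·(L₁+L₂)/(3EI) = θ_0, giving M_Y = 57.24 kN·m (hogging).
Span XY, ΣM about X with M_Y applied at Y: R_Y^{XY}·4 = 129.8 + 57.24, so R_Y^{XY} = 46.75 kN and R_X = 81.1 − 46.75 = 34.35 kN.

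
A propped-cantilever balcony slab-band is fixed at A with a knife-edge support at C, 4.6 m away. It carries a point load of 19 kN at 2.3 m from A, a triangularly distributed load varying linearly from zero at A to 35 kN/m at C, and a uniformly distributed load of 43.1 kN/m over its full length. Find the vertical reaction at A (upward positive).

Remove the prop at C; the released (primary) structure is a cantilever built in at A.
Primary-structure tip deflection at C by superposition:
  point load 19 at a = 2.3: Pa²(3L − a)/(6EI) = 192.6/EI
  triangular load, peak 35 at the free end: 11w₀L⁴/(120EI) = 1437/EI
  UDL 43.1: wL⁴/(8EI) = 2412/EI
  δ_0 = 4041/EI
Flexibility coefficient — unit upward force at C: δ_{CC} = L³/(3EI) = 32.45/EI.
The prop prevents deflection at C: R_C = δ_0/δ_{CC} = 4041/32.45 = 124.6 kN.
Vertical equilibrium: R_A = ΣP − R_C = 297.8 − 124.6 = 173.2 kN.

R_A = 173.2 kN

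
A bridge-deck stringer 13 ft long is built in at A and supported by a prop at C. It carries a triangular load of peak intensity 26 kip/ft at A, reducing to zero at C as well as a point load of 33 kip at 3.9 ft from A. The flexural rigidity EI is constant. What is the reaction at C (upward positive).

R_C = 37.81 kip

Remove the prop at C; the released (primary) structure is a cantilever built in at A.
Primary-structure tip deflection at C by superposition:
  triangular load, peak 26 at the fixed end: w₀L⁴/(30EI) = 24753/EI
  point load 33 at a = 3.9: Pa²(3L − a)/(6EI) = 2936/EI
  δ_0 = 27689/EI
Tip deflection under a unit load at C: L³/(3EI) = 732.3/EI.
Compatibility at C: δ_0 − R_C·δ_{CC} = 0, so R_C = 27689/732.3 = 37.81 kip.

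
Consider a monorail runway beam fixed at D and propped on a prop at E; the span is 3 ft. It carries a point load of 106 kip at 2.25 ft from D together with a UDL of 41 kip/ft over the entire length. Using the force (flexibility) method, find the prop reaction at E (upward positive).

R_E = 113.2 kip

Choose R_E as the redundant. The primary structure is the cantilever fixed at D.
Primary-structure tip deflection at E by superposition:
  point load 106 at a = 2.25: Pa²(3L − a)/(6EI) = 603.7/EI
  UDL 41: wL⁴/(8EI) = 415.1/EI
  δ_0 = 1019/EI
Flexibility coefficient — unit upward force at E: δ_{EE} = L³/(3EI) = 9/EI.
The prop prevents deflection at E: R_E = δ_0/δ_{EE} = 1019/9 = 113.2 kip.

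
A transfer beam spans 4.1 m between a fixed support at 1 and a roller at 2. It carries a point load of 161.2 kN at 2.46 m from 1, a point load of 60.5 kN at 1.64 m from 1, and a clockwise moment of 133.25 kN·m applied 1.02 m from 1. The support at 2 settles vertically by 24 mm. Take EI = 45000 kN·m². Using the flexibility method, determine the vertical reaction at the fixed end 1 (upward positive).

Take the reaction at 2 as the redundant and release it; the primary structure is a cantilever fixed at 1.
Primary-structure tip deflection at 2 by superposition:
  point load 161.2 at a = 2.46: Pa²(3L − a)/(6EI) = 1600/EI
  point load 60.5 at a = 1.64: Pa²(3L − a)/(6EI) = 289.1/EI
  clockwise couple 133.25 at a = 1.02: M₀a(2L − a)/(2EI) = 487.9/EI
  δ_0 = 2377/EI
Tip deflection under a unit load at 2: L³/(3EI) = 22.97/EI.
With EI = 45000 kN·m²: δ_0 = 0.05282 m and δ_{22} = 0.000511 m/kN.
Compatibility — the beam at 2 must follow the support down by 0.024 m: δ_0 − R_2·δ_{22} = 0.024, so R_2 = (0.05282 − 0.024)/0.000511 = 56.45 kN.
Vertical equilibrium: R_1 = ΣP − R_2 = 221.7 − 56.45 = 165.2 kN.

R_1 = 165.2 kN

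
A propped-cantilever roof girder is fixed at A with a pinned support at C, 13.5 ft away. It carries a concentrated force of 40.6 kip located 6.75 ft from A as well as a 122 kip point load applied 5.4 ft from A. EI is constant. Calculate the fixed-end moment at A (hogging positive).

M_A = 419 kip·ft

Choose R_C as the redundant. The primary structure is the cantilever fixed at A.
Downward deflection at the released point C due to the loads:
  point load 40.6 at a = 6.75: Pa²(3L − a)/(6EI) = 10405/EI
  point load 122 at a = 5.4: Pa²(3L − a)/(6EI) = 20811/EI
  δ_0 = 31217/EI
Flexibility coefficient — unit upward force at C: δ_{CC} = L³/(3EI) = 820.1/EI.
Compatibility at C: δ_0 − R_C·δ_{CC} = 0, so R_C = 31217/820.1 = 38.06 kip.
Moment equilibrium about A: M_A = Σ(load moments about A) − R_C·L = 932.9 − 38.06×13.5 = 419 kip·ft.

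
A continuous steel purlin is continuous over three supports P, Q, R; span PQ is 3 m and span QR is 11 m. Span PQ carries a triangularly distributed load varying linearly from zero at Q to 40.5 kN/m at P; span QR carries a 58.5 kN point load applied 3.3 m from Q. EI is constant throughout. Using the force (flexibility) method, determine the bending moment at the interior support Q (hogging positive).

Release continuity at Q by inserting a hinge; the redundant is the internal moment M_Q. The primary structure is two simply-supported spans PQ and QR.
Rotations at Q on the released spans (each span's end-slope, ×1/EI):
  span PQ: triangular load, peak 40.5: 7w₀L³/(360EI) = 21.26/EI
  span QR: point load 58.5 at a = 3.3: Pab(L + b)/(6LEI) = 421.2/EI
  relative rotation θ_0 = (21.26 + 421.2)/EI = 442.4/EI
A unit hogging moment at Q produces rotation L₁/(3EI) + L₂/(3EI) = 4.667/EI.
Compatibility: M_Q·(L₁+L₂)/(3EI) = θ_0, giving M_Q = 94.81 kN·m (hogging).

M_Q = 94.81 kN·m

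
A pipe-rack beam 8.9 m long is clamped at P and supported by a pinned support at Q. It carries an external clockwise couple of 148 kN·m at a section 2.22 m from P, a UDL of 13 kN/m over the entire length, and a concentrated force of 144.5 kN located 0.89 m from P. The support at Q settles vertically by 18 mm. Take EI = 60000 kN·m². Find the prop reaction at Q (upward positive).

Release the roller at Q. Primary structure: cantilever fixed at P.
Downward deflection at the released point Q due to the loads:
  clockwise couple 148 at a = 2.22: M₀a(2L − a)/(2EI) = 2559/EI
  UDL 13: wL⁴/(8EI) = 10196/EI
  point load 144.5 at a = 0.89: Pa²(3L − a)/(6EI) = 492.4/EI
  δ_0 = 13247/EI
Flexibility coefficient — unit upward force at Q: δ_{QQ} = L³/(3EI) = 235/EI.
With EI = 60000 kN·m²: δ_0 = 0.22079 m and δ_{QQ} = 0.003916 m/kN.
Compatibility — the beam at Q must follow the support down by 0.018 m: δ_0 − R_Q·δ_{QQ} = 0.018, so R_Q = (0.22079 − 0.018)/0.003916 = 51.78 kN.

R_Q = 51.78 kN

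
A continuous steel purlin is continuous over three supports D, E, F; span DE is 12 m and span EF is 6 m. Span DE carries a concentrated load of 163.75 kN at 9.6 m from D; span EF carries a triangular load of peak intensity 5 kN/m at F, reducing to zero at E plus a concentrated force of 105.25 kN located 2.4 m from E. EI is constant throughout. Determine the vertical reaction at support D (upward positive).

Take M_E as the redundant. Released structure: two simple spans DE and EF with a hinge at E.
End slopes at the hinge E, treating each span as simply supported:
  span DE: point load 163.75 at a = 9.6: Pab(L + a)/(6LEI) = 1132/EI
  span EF: triangular load, peak 5: 7w₀L³/(360EI) = 21/EI
  span EF: point load 105.25 at a = 2.4: Pab(L + b)/(6LEI) = 242.5/EI
  relative rotation θ_0 = (1132 + 263.5)/EI = 1395/EI
A unit hogging moment at E produces rotation L₁/(3EI) + L₂/(3EI) = 6/EI.
Slope continuity at E: θ_0 = M_E·6/EI, so M_E = 1395/6 = 232.6 kN·m (hogging).
Span DE, ΣM about D with M_E applied at E: R_E^{DE}·12 = 1572 + 232.6, so R_E^{DE} = 150.4 kN and R_D = 163.8 − 150.4 = 13.37 kN.

R_D = 13.37 kN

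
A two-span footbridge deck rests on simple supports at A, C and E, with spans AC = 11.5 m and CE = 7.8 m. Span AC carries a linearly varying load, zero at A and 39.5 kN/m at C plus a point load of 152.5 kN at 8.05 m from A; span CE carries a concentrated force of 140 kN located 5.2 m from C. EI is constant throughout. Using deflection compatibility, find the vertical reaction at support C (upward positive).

Release continuity at C by inserting a hinge; the redundant is the internal moment M_C. The primary structure is two simply-supported spans AC and CE.
Rotations at C on the released spans (each span's end-slope, ×1/EI):
  span AC: triangular load, peak 39.5: w₀L³/(45EI) = 1335/EI
  span AC: point load 152.5 at a = 8.05: Pab(L + a)/(6LEI) = 1200/EI
  span CE: point load 140 at a = 5.2: Pab(L + b)/(6LEI) = 420.6/EI
  relative rotation θ_0 = (2535 + 420.6)/EI = 2956/EI
A unit hogging moment at C produces rotation L₁/(3EI) + L₂/(3EI) = 6.433/EI.
Slope continuity at C: θ_0 = M_C·6.433/EI, so M_C = 2956/6.433 = 459.4 kN·m (hogging).
Span AC, ΣM about A with M_C applied at C: R_C^{AC}·11.5 = 2969 + 459.4, so R_C^{AC} = 298.1 kN and R_A = 379.6 − 298.1 = 81.51 kN.
Span CE, ΣM about E: R_C^{CE}·7.8 = 364 + 459.4, so R_C^{CE} = 105.6 kN and R_E = 140 − 105.6 = 34.43 kN.
R_C = 298.1 + 105.6 = 403.7 kN.

R_C = 403.7 kN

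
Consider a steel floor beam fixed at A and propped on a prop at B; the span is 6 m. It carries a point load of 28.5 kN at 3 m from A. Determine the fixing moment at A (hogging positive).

Choose R_B as the redundant. The primary structure is the cantilever fixed at A.
Free-end deflection of the primary structure under the applied loading (downward +):
  point load 28.5 at a = 3: Pa²(3L − a)/(6EI) = 641.2/EI
Flexibility coefficient — unit upward force at B: δ_{BB} = L³/(3EI) = 72/EI.
Compatibility at B: δ_0 − R_B·δ_{BB} = 0, so R_B = 641.2/72 = 8.906 kN.
Moment equilibrium about A: M_A = Σ(load moments about A) − R_B·L = 85.5 − 8.906×6 = 32.06 kN·m.

M_A = 32.06 kN·m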